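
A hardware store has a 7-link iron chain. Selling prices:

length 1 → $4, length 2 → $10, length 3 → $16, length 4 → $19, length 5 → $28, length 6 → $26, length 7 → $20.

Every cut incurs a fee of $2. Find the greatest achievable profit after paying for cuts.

Build r[k] bottom-up: r[k] = max over allowed piece i of (p[i] + r[k−i]) − 2 per cut.
r[1] = 4
r[2] = max(4+4-2, 10+0) = 10
r[3] = max(4+10-2, 10+4-2, 16+0) = 16
r[4] = max(4+16-2, 10+10-2, 16+4-2, 19+0) = 19
r[5] = max(4+19-2, 10+16-2, 16+10-2, 19+4-2, 28+0) = 28
r[6] = max(4+28-2, 10+19-2, 16+16-2, 19+10-2, 28+4-2, 26+0) = 30
r[7] = max(4+30-2, 10+28-2, 16+19-2, …, 26+4-2, 20+0) = 36
One optimal plan: pieces 5 + 2 (1 cut) → $38 − $2 = $36.

36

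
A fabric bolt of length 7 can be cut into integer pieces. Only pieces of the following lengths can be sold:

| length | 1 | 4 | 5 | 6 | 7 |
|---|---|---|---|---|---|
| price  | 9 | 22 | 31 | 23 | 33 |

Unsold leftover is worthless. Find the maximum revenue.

Build f[k] bottom-up: f[k] = max over allowed piece i of (p[i] + f[k−i]).
f[1] = 9
f[2] = 18  (first piece 1, then f[1]=9)
f[3] = 27  (first piece 1, then f[2]=18)
f[4] = max(9+27, 22+0) = 36
f[5] = max(9+36, 22+9, 31+0) = 45
f[6] = max(9+45, 22+18, 31+9, 23+0) = 54
f[7] = max(9+54, 22+27, 31+18, 23+9, 33+0) = 63
One optimal cutting: 1 + 1 + 1 + 1 + 1 + 1 + 1 → $63.

63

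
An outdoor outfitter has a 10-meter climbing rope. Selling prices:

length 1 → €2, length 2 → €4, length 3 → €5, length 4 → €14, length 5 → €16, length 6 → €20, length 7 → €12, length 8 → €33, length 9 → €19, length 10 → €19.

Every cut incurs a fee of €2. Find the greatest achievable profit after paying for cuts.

Build r[k] bottom-up: r[k] = max over allowed piece i of (p[i] + r[k−i]) − 2 per cut.
r[1] = 2
r[2] = 4
r[3] = 5
r[4] = 14
r[5] = 16
r[6] = 20
r[7] = 20  (first piece 1, then r[6]=20)
r[8] = 33
r[9] = 33  (first piece 1, then r[8]=33)
r[10] = 35  (first piece 2, then r[8]=33)
One optimal plan: pieces 8 + 2 (1 cut) → €37 − €2 = €35.

35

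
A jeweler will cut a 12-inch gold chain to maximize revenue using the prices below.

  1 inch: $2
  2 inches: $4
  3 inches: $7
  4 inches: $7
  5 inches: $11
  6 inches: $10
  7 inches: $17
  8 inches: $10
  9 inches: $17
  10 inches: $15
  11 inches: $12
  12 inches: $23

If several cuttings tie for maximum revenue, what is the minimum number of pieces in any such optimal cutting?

2

Consider every possible first cut. r[k] is the best of p[i]+r[k−i] over all sellable i≤k.
r[1] = 2
r[2] = max(2+2, 4+0) = 4
r[3] = max(2+4, 4+2, 7+0) = 7
r[4] = max(2+7, 4+4, 7+2, 7+0) = 9
r[5] = max(2+9, 4+7, 7+4, 7+2, 11+0) = 11
r[6] = max(2+11, 4+9, 7+7, 7+4, 11+2, 10+0) = 14
r[7] = max(2+14, 4+11, 7+9, …, 10+2, 17+0) = 17
r[8] = max(2+17, 4+14, 7+11, …, 17+2, 10+0) = 19
r[9] = max(2+19, 4+17, 7+14, …, 10+2, 17+0) = 21
r[10] = max(2+21, 4+19, 7+17, …, 17+2, 15+0) = 24
r[11] = max(2+24, 4+21, 7+19, …, 15+2, 12+0) = 26
r[12] = max(2+26, 4+24, 7+21, …, 12+2, 23+0) = 28
Maximum revenue is $28.
Now minimize piece count subject to staying optimal: for each k, pieces[k] = 1 + min over i with p[i]+r[k−i]=r[k] of pieces[k−i].
pieces[9] = 2
pieces[10] = 2
pieces[11] = 3
pieces[12] = 2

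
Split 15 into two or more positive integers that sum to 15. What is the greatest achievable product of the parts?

243

Fill f[k] for k=2..15: at each k try every first piece i and multiply by the better of (k−i) uncut or f[k−i].
f[2] = 1*max(1,0) = 1*1 = 1
f[3] = max(1*2, 2*1) = 2
f[4] = max(1*3, 2*2, 3*1) = 4
f[5] = max(1*4, 2*3, 3*2, 4*1) = 6
f[6] = max(1*6, 2*4, 3*3, 4*2, 5*1) = 9
f[7] = max(1*9, 2*6, 3*4, 4*3, 5*2, 6*1) = 12
f[8] = max(1*12, 2*9, 3*6, …, 6*2, 7*1) = 18
f[9] = max(1*18, 2*12, 3*9, …, 7*2, 8*1) = 27
f[10] = max(1*27, 2*18, 3*12, …, 8*2, 9*1) = 36
f[11] = max(1*36, 2*27, 3*18, …, 9*2, 10*1) = 54
f[12] = max(1*54, 2*36, 3*27, …, 10*2, 11*1) = 81
f[13] = max(1*81, 2*54, 3*36, …, 11*2, 12*1) = 108
f[14] = max(1*108, 2*81, 3*54, …, 12*2, 13*1) = 162
f[15] = max(1*162, 2*108, 3*81, …, 13*2, 14*1) = 243
One optimal split: 3 + 3 + 3 + 3 + 3; product 3*3*3*3*3 = 243.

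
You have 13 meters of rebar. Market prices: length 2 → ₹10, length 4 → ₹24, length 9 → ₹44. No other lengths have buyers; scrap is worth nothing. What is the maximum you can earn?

72

Let f[k] be the best obtainable value from length k. For each k, try every first piece i and keep the best of price[i] + f[k−i].
f[1] = 0
f[2] = 10
f[3] = 10
f[4] = max(10+10, 24+0) = 24
f[5] = max(10+10, 24+0) = 24
f[6] = max(10+24, 24+10) = 34
f[7] = max(10+24, 24+10) = 34
f[8] = max(10+34, 24+24) = 48
f[9] = max(10+34, 24+24, 44+0) = 48
f[10] = max(10+48, 24+34, 44+0) = 58
f[11] = max(10+48, 24+34, 44+10) = 58
f[12] = max(10+58, 24+48, 44+10) = 72
f[13] = max(10+58, 24+48, 44+24) = 72
One optimal cutting: pieces 4 + 4 + 4 with 1 meter of scrap → ₹72.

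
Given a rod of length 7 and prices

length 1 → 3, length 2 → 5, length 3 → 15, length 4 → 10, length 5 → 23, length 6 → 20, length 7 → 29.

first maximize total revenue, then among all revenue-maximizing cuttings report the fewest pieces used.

3

Consider every possible first cut. r[k] is the best of p[i]+r[k−i] over all sellable i≤k.
r[1] = 3
r[2] = 6  (first piece 1, then r[1]=3)
r[3] = 15
r[4] = 18  (first piece 1, then r[3]=15)
r[5] = 23
r[6] = 30  (first piece 3, then r[3]=15)
r[7] = 33  (first piece 1, then r[6]=30)
Maximum revenue is 33.
Now minimize piece count subject to staying optimal: for each k, pieces[k] = 1 + min over i with p[i]+r[k−i]=r[k] of pieces[k−i].
pieces[4] = 2
pieces[5] = 1
pieces[6] = 2
pieces[7] = 3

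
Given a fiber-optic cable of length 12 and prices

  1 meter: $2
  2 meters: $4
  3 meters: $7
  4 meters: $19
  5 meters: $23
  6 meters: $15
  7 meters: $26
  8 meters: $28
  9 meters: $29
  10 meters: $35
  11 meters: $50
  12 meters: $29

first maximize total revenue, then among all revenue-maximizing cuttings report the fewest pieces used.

Build r[k] bottom-up: r[k] = max over allowed piece i of (p[i] + r[k−i]).
r[1] = 2
r[2] = 4  (first piece 1, then r[1]=2)
r[3] = 7
r[4] = 19
r[5] = 23
r[6] = 25  (first piece 1, then r[5]=23)
r[7] = 27  (first piece 1, then r[6]=25)
r[8] = 38  (first piece 4, then r[4]=19)
r[9] = 42  (first piece 4, then r[5]=23)
r[10] = 46  (first piece 5, then r[5]=23)
r[11] = 50
r[12] = 57  (first piece 4, then r[8]=38)
Maximum revenue is $57.
Now minimize piece count subject to staying optimal: for each k, pieces[k] = 1 + min over i with p[i]+r[k−i]=r[k] of pieces[k−i].
pieces[9] = 2
pieces[10] = 2
pieces[11] = 1
pieces[12] = 3

3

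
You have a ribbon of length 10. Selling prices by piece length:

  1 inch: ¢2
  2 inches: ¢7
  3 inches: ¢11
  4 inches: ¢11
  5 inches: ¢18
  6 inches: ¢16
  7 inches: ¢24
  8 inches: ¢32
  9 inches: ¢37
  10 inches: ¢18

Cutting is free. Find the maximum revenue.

Consider every possible first cut. r[k] is the best of p[i]+r[k−i] over all sellable i≤k.
r[1] = 2
r[2] = max(2+2, 7+0) = 7
r[3] = max(2+7, 7+2, 11+0) = 11
r[4] = max(2+11, 7+7, 11+2, 11+0) = 14
r[5] = max(2+14, 7+11, 11+7, 11+2, 18+0) = 18
r[6] = max(2+18, 7+14, 11+11, 11+7, 18+2, 16+0) = 22
r[7] = max(2+22, 7+18, 11+14, …, 16+2, 24+0) = 25
r[8] = max(2+25, 7+22, 11+18, …, 24+2, 32+0) = 32
r[9] = max(2+32, 7+25, 11+22, …, 32+2, 37+0) = 37
r[10] = max(2+37, 7+32, 11+25, …, 37+2, 18+0) = 39
One optimal cutting: 9 + 1 → ¢37 + ¢2 = ¢39.

39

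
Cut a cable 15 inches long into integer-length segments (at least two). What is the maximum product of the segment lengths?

243

Fill prod[k] for k=2..15: at each k try every first piece i and multiply by the better of (k−i) uncut or prod[k−i].
Small cases: prod[2]=1, prod[3]=2, prod[4]=4, prod[5]=6, prod[6]=9, prod[7]=12, prod[8]=18, prod[9]=27.
prod[10] = max(1·27, 2·18, 3·12, …, 8·2, 9·1) = 36
prod[11] = max(1·36, 2·27, 3·18, …, 9·2, 10·1) = 54
prod[12] = max(1·54, 2·36, 3·27, …, 10·2, 11·1) = 81
prod[13] = max(1·81, 2·54, 3·36, …, 11·2, 12·1) = 108
prod[14] = max(1·108, 2·81, 3·54, …, 12·2, 13·1) = 162
prod[15] = max(1·162, 2·108, 3·81, …, 13·2, 14·1) = 243
One optimal split: 3 + 3 + 3 + 3 + 3; product 3·3·3·3·3 = 243.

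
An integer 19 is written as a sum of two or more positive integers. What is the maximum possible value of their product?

972

Define g[k] = max over 1≤i<k of i · max(k−i, g[k−i]); the inner max lets the remainder stay uncut if that's better.
g[2] = 1×max(1,0) = 1×1 = 1
g[3] = 1×max(2,1) = 1×2 = 2
g[4] = 2×max(2,1) = 2×2 = 4
g[5] = 2×max(3,2) = 2×3 = 6
g[6] = 3×max(3,2) = 3×3 = 9
g[7] = 2×max(5,6) = 2×6 = 12
g[8] = 2×max(6,9) = 2×9 = 18
g[9] = 3×max(6,9) = 3×9 = 27
g[10] = 2×max(8,18) = 2×18 = 36
g[11] = 2×max(9,27) = 2×27 = 54
g[12] = 3×max(9,27) = 3×27 = 81
g[13] = 2×max(11,54) = 2×54 = 108
g[14] = 2×max(12,81) = 2×81 = 162
g[15] = 3×max(12,81) = 3×81 = 243
g[16] = 2×max(14,162) = 2×162 = 324
g[17] = 2×max(15,243) = 2×243 = 486
g[18] = 3×max(15,243) = 3×243 = 729
g[19] = 2×max(17,486) = 2×486 = 972
One optimal split: 3 + 3 + 3 + 3 + 3 + 2 + 2; product 3×3×3×3×3×2×2 = 972.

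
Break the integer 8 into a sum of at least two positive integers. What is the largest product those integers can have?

18

Define prod[k] = max over 1≤i<k of i · max(k−i, prod[k−i]); the inner max lets the remainder stay uncut if that's better.
prod[2] = 1*max(1,0) = 1*1 = 1
prod[3] = 1*max(2,1) = 1*2 = 2
prod[4] = 2*max(2,1) = 2*2 = 4
prod[5] = 2*max(3,2) = 2*3 = 6
prod[6] = 3*max(3,2) = 3*3 = 9
prod[7] = 2*max(5,6) = 2*6 = 12
prod[8] = 2*max(6,9) = 2*9 = 18
One optimal split: 3 + 3 + 2; product 3*3*2 = 18.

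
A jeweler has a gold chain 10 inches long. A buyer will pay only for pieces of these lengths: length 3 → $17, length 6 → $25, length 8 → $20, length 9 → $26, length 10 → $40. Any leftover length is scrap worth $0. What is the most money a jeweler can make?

51

Build best[k] bottom-up: best[k] = max over allowed piece i of (p[i] + best[k−i]).
best[1] = 0
best[2] = 0
best[3] = 17
best[4] = 17
best[5] = 17
best[6] = 34  (first piece 3, then best[3]=17)
best[7] = 34
best[8] = 34
best[9] = 51  (first piece 3, then best[6]=34)
best[10] = 51
One optimal cutting: pieces 3 + 3 + 3 with 1 inch of scrap → $51.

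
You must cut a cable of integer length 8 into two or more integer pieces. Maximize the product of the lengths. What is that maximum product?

Fill g[k] for k=2..8: at each k try every first piece i and multiply by the better of (k−i) uncut or g[k−i].
g[2] = 1·max(1,0) = 1·1 = 1
g[3] = 1·max(2,1) = 1·2 = 2
g[4] = 2·max(2,1) = 2·2 = 4
g[5] = 2·max(3,2) = 2·3 = 6
g[6] = 3·max(3,2) = 3·3 = 9
g[7] = 2·max(5,6) = 2·6 = 12
g[8] = 2·max(6,9) = 2·9 = 18
One optimal split: 3 + 3 + 2; product 3·3·2 = 18.

18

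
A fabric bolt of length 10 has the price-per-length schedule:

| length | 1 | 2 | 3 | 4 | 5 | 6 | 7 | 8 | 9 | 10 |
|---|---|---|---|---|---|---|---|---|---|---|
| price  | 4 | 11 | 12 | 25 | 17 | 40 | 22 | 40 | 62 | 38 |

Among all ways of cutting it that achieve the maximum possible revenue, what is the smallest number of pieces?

Consider every possible first cut. r[k] is the best of p[i]+r[k−i] over all sellable i≤k.
r[1] = 4
r[2] = 11
r[3] = 15  (first piece 1, then r[2]=11)
r[4] = 25
r[5] = 29  (first piece 1, then r[4]=25)
r[6] = 40
r[7] = 44  (first piece 1, then r[6]=40)
r[8] = 51  (first piece 2, then r[6]=40)
r[9] = 62
r[10] = 66  (first piece 1, then r[9]=62)
Maximum revenue is $66.
Now minimize piece count subject to staying optimal: for each k, pieces[k] = 1 + min over i with p[i]+r[k−i]=r[k] of pieces[k−i].
pieces[7] = 2
pieces[8] = 2
pieces[9] = 1
pieces[10] = 2

2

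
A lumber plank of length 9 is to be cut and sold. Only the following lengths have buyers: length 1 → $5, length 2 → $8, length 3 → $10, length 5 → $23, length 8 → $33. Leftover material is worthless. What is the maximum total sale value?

45

Build r[k] bottom-up: r[k] = max over allowed piece i of (p[i] + r[k−i]).
r[1] = 5
r[2] = 10  (first piece 1, then r[1]=5)
r[3] = 15  (first piece 1, then r[2]=10)
r[4] = 20  (first piece 1, then r[3]=15)
r[5] = 25  (first piece 1, then r[4]=20)
r[6] = 30  (first piece 1, then r[5]=25)
r[7] = 35  (first piece 1, then r[6]=30)
r[8] = 40  (first piece 1, then r[7]=35)
r[9] = 45  (first piece 1, then r[8]=40)
One optimal cutting: 1 + 1 + 1 + 1 + 1 + 1 + 1 + 1 + 1 → $45.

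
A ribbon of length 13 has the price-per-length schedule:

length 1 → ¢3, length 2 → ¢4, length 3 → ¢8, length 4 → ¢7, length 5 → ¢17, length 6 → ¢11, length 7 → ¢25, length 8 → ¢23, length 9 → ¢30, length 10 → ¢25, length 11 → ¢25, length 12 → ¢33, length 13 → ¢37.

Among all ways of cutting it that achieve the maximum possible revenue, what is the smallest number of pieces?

3

Let r[k] be the best obtainable value from length k. For each k, try every first piece i and keep the best of price[i] + r[k−i].
r[1] = 3
r[2] = 6  (first piece 1, then r[1]=3)
r[3] = 9  (first piece 1, then r[2]=6)
r[4] = 12  (first piece 1, then r[3]=9)
r[5] = 17
r[6] = 20  (first piece 1, then r[5]=17)
r[7] = 25
r[8] = 28  (first piece 1, then r[7]=25)
r[9] = 31  (first piece 1, then r[8]=28)
r[10] = 34  (first piece 1, then r[9]=31)
r[11] = 37  (first piece 1, then r[10]=34)
r[12] = 42  (first piece 5, then r[7]=25)
r[13] = 45  (first piece 1, then r[12]=42)
Maximum revenue is ¢45.
Now minimize piece count subject to staying optimal: for each k, pieces[k] = 1 + min over i with p[i]+r[k−i]=r[k] of pieces[k−i].
pieces[10] = 2
pieces[11] = 3
pieces[12] = 2
pieces[13] = 3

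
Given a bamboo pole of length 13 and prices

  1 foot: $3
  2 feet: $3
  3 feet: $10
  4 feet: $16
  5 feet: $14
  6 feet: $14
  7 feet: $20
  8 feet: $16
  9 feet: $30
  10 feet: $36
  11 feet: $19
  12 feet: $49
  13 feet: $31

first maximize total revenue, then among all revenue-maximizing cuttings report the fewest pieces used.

2

Build r[k] bottom-up: r[k] = max over allowed piece i of (p[i] + r[k−i]).
r[1] = 3
r[2] = 6  (first piece 1, then r[1]=3)
r[3] = 10
r[4] = 16
r[5] = 19  (first piece 1, then r[4]=16)
r[6] = 22  (first piece 1, then r[5]=19)
r[7] = 26  (first piece 3, then r[4]=16)
r[8] = 32  (first piece 4, then r[4]=16)
r[9] = 35  (first piece 1, then r[8]=32)
r[10] = 38  (first piece 1, then r[9]=35)
r[11] = 42  (first piece 3, then r[8]=32)
r[12] = 49
r[13] = 52  (first piece 1, then r[12]=49)
Maximum revenue is $52.
Now minimize piece count subject to staying optimal: for each k, pieces[k] = 1 + min over i with p[i]+r[k−i]=r[k] of pieces[k−i].
pieces[10] = 4
pieces[11] = 3
pieces[12] = 1
pieces[13] = 2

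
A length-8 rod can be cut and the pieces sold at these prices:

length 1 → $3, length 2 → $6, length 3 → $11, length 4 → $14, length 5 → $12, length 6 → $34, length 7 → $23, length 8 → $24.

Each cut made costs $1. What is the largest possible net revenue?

Build net[k] bottom-up: net[k] = max over allowed piece i of (p[i] + net[k−i]) − 1 per cut.
net[1] = 3
net[2] = max(3+3-1, 6+0) = 6
net[3] = max(3+6-1, 6+3-1, 11+0) = 11
net[4] = max(3+11-1, 6+6-1, 11+3-1, 14+0) = 14
net[5] = max(3+14-1, 6+11-1, 11+6-1, 14+3-1, 12+0) = 16
net[6] = max(3+16-1, 6+14-1, 11+11-1, 14+6-1, 12+3-1, 34+0) = 34
net[7] = max(3+34-1, 6+16-1, 11+14-1, …, 34+3-1, 23+0) = 36
net[8] = max(3+36-1, 6+34-1, 11+16-1, …, 23+3-1, 24+0) = 39
One optimal plan: pieces 6 + 2 (1 cut) → $40 − $1 = $39.

39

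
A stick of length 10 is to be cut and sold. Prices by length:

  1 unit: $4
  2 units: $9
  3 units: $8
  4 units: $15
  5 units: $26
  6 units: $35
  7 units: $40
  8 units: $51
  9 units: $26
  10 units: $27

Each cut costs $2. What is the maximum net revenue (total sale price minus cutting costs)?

58

Let r[k] be the best obtainable value from length k. For each k, try every first piece i and keep the best of price[i] + r[k−i] minus the 2 cut fee when i<k.
r[1] = 4
r[2] = max(4+4-2, 9+0) = 9
r[3] = max(4+9-2, 9+4-2, 8+0) = 11
r[4] = max(4+11-2, 9+9-2, 8+4-2, 15+0) = 16
r[5] = max(4+16-2, 9+11-2, 8+9-2, 15+4-2, 26+0) = 26
r[6] = max(4+26-2, 9+16-2, 8+11-2, 15+9-2, 26+4-2, 35+0) = 35
r[7] = max(4+35-2, 9+26-2, 8+16-2, …, 35+4-2, 40+0) = 40
r[8] = max(4+40-2, 9+35-2, 8+26-2, …, 40+4-2, 51+0) = 51
r[9] = max(4+51-2, 9+40-2, 8+35-2, …, 51+4-2, 26+0) = 53
r[10] = max(4+53-2, 9+51-2, 8+40-2, …, 26+4-2, 27+0) = 58
One optimal plan: pieces 8 + 2 (1 cut) → $60 − $2 = $58.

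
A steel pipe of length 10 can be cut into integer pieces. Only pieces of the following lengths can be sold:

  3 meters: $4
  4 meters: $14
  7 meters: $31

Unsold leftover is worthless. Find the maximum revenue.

35

Build f[k] bottom-up: f[k] = max over allowed piece i of (p[i] + f[k−i]).
f[1] = 0
f[2] = 0
f[3] = 4
f[4] = max(4+0, 14+0) = 14
f[5] = max(4+0, 14+0) = 14
f[6] = max(4+4, 14+0) = 14
f[7] = max(4+14, 14+4, 31+0) = 31
f[8] = max(4+14, 14+14, 31+0) = 31
f[9] = max(4+14, 14+14, 31+0) = 31
f[10] = max(4+31, 14+14, 31+4) = 35
One optimal cutting: 7 + 3 → $35.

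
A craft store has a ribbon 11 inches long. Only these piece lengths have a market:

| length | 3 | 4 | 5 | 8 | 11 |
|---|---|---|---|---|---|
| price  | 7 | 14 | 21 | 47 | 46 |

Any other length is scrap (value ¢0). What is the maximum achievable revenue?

54

Let r[k] be the best obtainable value from length k. For each k, try every first piece i and keep the best of price[i] + r[k−i].
r[1] = 0
r[2] = 0
r[3] = 7
r[4] = 14
r[5] = 21
r[6] = 21
r[7] = 21
r[8] = 47
r[9] = 47
r[10] = 47
r[11] = 54  (first piece 3, then r[8]=47)
One optimal cutting: 8 + 3 → ¢54.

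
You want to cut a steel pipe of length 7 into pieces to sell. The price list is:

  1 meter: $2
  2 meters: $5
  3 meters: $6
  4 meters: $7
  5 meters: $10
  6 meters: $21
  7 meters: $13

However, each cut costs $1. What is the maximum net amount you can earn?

22

Build v[k] bottom-up: v[k] = max over allowed piece i of (p[i] + v[k−i]) − 1 per cut.
v[1] = 2
v[2] = max(2+2-1, 5+0) = 5
v[3] = max(2+5-1, 5+2-1, 6+0) = 6
v[4] = max(2+6-1, 5+5-1, 6+2-1, 7+0) = 9
v[5] = max(2+9-1, 5+6-1, 6+5-1, 7+2-1, 10+0) = 10
v[6] = max(2+10-1, 5+9-1, 6+6-1, 7+5-1, 10+2-1, 21+0) = 21
v[7] = max(2+21-1, 5+10-1, 6+9-1, …, 21+2-1, 13+0) = 22
One optimal plan: pieces 6 + 1 (1 cut) → $23 − $1 = $22.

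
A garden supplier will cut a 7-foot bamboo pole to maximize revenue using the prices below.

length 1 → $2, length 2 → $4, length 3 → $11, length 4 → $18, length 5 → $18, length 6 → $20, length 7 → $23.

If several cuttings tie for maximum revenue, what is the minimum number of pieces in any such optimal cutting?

Build r[k] bottom-up: r[k] = max over allowed piece i of (p[i] + r[k−i]).
r[1] = 2
r[2] = max(2+2, 4+0) = 4
r[3] = max(2+4, 4+2, 11+0) = 11
r[4] = max(2+11, 4+4, 11+2, 18+0) = 18
r[5] = max(2+18, 4+11, 11+4, 18+2, 18+0) = 20
r[6] = max(2+20, 4+18, 11+11, 18+4, 18+2, 20+0) = 22
r[7] = max(2+22, 4+20, 11+18, …, 20+2, 23+0) = 29
Maximum revenue is $29.
Now minimize piece count subject to staying optimal: for each k, pieces[k] = 1 + min over i with p[i]+r[k−i]=r[k] of pieces[k−i].
pieces[4] = 1
pieces[5] = 2
pieces[6] = 2
pieces[7] = 2

2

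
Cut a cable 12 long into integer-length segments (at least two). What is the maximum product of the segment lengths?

Define m[k] = max over 1≤i<k of i · max(k−i, m[k−i]); the inner max lets the remainder stay uncut if that's better.
m[2] = 1×max(1,0) = 1×1 = 1
m[3] = 1×max(2,1) = 1×2 = 2
m[4] = 2×max(2,1) = 2×2 = 4
m[5] = 2×max(3,2) = 2×3 = 6
m[6] = 3×max(3,2) = 3×3 = 9
m[7] = 2×max(5,6) = 2×6 = 12
m[8] = 2×max(6,9) = 2×9 = 18
m[9] = 3×max(6,9) = 3×9 = 27
m[10] = 2×max(8,18) = 2×18 = 36
m[11] = 2×max(9,27) = 2×27 = 54
m[12] = 3×max(9,27) = 3×27 = 81
One optimal split: 3 + 3 + 3 + 3; product 3×3×3×3 = 81.

81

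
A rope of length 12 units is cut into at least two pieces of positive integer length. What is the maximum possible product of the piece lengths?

Let f[k] be the best product for length k (with at least one cut). For each first piece i, the rest contributes max(k−i, f[k−i]).
f[2] = 1×max(1,0) = 1×1 = 1
f[3] = 1×max(2,1) = 1×2 = 2
f[4] = 2×max(2,1) = 2×2 = 4
f[5] = 2×max(3,2) = 2×3 = 6
f[6] = 3×max(3,2) = 3×3 = 9
f[7] = 2×max(5,6) = 2×6 = 12
f[8] = 2×max(6,9) = 2×9 = 18
f[9] = 3×max(6,9) = 3×9 = 27
f[10] = 2×max(8,18) = 2×18 = 36
f[11] = 2×max(9,27) = 2×27 = 54
f[12] = 3×max(9,27) = 3×27 = 81
One optimal split: 3 + 3 + 3 + 3; product 3×3×3×3 = 81.

81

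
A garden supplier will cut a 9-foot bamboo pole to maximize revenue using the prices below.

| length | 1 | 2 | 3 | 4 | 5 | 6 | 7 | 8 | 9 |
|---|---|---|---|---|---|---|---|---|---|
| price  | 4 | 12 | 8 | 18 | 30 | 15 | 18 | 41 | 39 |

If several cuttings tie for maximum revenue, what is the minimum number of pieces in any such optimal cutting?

3

Build r[k] bottom-up: r[k] = max over allowed piece i of (p[i] + r[k−i]).
r[1] = 4
r[2] = max(4+4, 12+0) = 12
r[3] = max(4+12, 12+4, 8+0) = 16
r[4] = max(4+16, 12+12, 8+4, 18+0) = 24
r[5] = max(4+24, 12+16, 8+12, 18+4, 30+0) = 30
r[6] = max(4+30, 12+24, 8+16, 18+12, 30+4, 15+0) = 36
r[7] = max(4+36, 12+30, 8+24, …, 15+4, 18+0) = 42
r[8] = max(4+42, 12+36, 8+30, …, 18+4, 41+0) = 48
r[9] = max(4+48, 12+42, 8+36, …, 41+4, 39+0) = 54
Maximum revenue is $54.
Now minimize piece count subject to staying optimal: for each k, pieces[k] = 1 + min over i with p[i]+r[k−i]=r[k] of pieces[k−i].
pieces[6] = 3
pieces[7] = 2
pieces[8] = 4
pieces[9] = 3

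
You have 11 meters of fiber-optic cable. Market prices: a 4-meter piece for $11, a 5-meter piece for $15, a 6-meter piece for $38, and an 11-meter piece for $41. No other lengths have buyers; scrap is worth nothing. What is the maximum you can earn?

53

Build best[k] bottom-up: best[k] = max over allowed piece i of (p[i] + best[k−i]).
best[1] = 0
best[2] = 0
best[3] = 0
best[4] = 11
best[5] = max(11+0, 15+0) = 15
best[6] = max(11+0, 15+0, 38+0) = 38
best[7] = max(11+0, 15+0, 38+0) = 38
best[8] = max(11+11, 15+0, 38+0) = 38
best[9] = max(11+15, 15+11, 38+0) = 38
best[10] = max(11+38, 15+15, 38+11) = 49
best[11] = max(11+38, 15+38, 38+15, 41+0) = 53
One optimal cutting: 6 + 5 → $53.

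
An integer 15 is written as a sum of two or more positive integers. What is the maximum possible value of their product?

Fill prod[k] for k=2..15: at each k try every first piece i and multiply by the better of (k−i) uncut or prod[k−i].
prod[2] = 1·max(1,0) = 1·1 = 1
prod[3] = max(1·2, 2·1) = 2
prod[4] = max(1·3, 2·2, 3·1) = 4
prod[5] = max(1·4, 2·3, 3·2, 4·1) = 6
prod[6] = max(1·6, 2·4, 3·3, 4·2, 5·1) = 9
prod[7] = max(1·9, 2·6, 3·4, 4·3, 5·2, 6·1) = 12
prod[8] = max(1·12, 2·9, 3·6, …, 6·2, 7·1) = 18
prod[9] = max(1·18, 2·12, 3·9, …, 7·2, 8·1) = 27
prod[10] = max(1·27, 2·18, 3·12, …, 8·2, 9·1) = 36
prod[11] = max(1·36, 2·27, 3·18, …, 9·2, 10·1) = 54
prod[12] = max(1·54, 2·36, 3·27, …, 10·2, 11·1) = 81
prod[13] = max(1·81, 2·54, 3·36, …, 11·2, 12·1) = 108
prod[14] = max(1·108, 2·81, 3·54, …, 12·2, 13·1) = 162
prod[15] = max(1·162, 2·108, 3·81, …, 13·2, 14·1) = 243
One optimal split: 3 + 3 + 3 + 3 + 3; product 3·3·3·3·3 = 243.

243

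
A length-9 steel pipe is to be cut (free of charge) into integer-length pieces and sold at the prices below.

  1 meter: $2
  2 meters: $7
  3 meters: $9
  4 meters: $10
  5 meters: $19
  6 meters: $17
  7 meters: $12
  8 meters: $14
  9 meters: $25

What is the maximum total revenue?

Consider every possible first cut. best[k] is the best of p[i]+best[k−i] over all sellable i≤k.
best[1] = 2
best[2] = max(2+2, 7+0) = 7
best[3] = max(2+7, 7+2, 9+0) = 9
best[4] = max(2+9, 7+7, 9+2, 10+0) = 14
best[5] = max(2+14, 7+9, 9+7, 10+2, 19+0) = 19
best[6] = max(2+19, 7+14, 9+9, 10+7, 19+2, 17+0) = 21
best[7] = max(2+21, 7+19, 9+14, …, 17+2, 12+0) = 26
best[8] = max(2+26, 7+21, 9+19, …, 12+2, 14+0) = 28
best[9] = max(2+28, 7+26, 9+21, …, 14+2, 25+0) = 33
One optimal cutting: 5 + 2 + 2 → $19 + $7 + $7 = $33.

33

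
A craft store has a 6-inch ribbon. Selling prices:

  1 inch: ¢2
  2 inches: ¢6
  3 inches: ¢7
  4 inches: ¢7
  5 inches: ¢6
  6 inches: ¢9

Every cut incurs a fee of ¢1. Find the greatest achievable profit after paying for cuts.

Build r[k] bottom-up: r[k] = max over allowed piece i of (p[i] + r[k−i]) − 1 per cut.
r[1] = 2
r[2] = 6
r[3] = 7  (first piece 1, then r[2]=6)
r[4] = 11  (first piece 2, then r[2]=6)
r[5] = 12  (first piece 1, then r[4]=11)
r[6] = 16  (first piece 2, then r[4]=11)
One optimal plan: pieces 2 + 2 + 2 (2 cuts) → ¢18 − ¢2 = ¢16.

16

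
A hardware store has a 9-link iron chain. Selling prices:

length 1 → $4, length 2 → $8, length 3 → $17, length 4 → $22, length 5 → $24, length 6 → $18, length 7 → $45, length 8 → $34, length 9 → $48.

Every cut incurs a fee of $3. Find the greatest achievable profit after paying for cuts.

50

Build net[k] bottom-up: net[k] = max over allowed piece i of (p[i] + net[k−i]) − 3 per cut.
net[1] = 4
net[2] = max(4+4-3, 8+0) = 8
net[3] = max(4+8-3, 8+4-3, 17+0) = 17
net[4] = max(4+17-3, 8+8-3, 17+4-3, 22+0) = 22
net[5] = max(4+22-3, 8+17-3, 17+8-3, 22+4-3, 24+0) = 24
net[6] = max(4+24-3, 8+22-3, 17+17-3, 22+8-3, 24+4-3, 18+0) = 31
net[7] = max(4+31-3, 8+24-3, 17+22-3, …, 18+4-3, 45+0) = 45
net[8] = max(4+45-3, 8+31-3, 17+24-3, …, 45+4-3, 34+0) = 46
net[9] = max(4+46-3, 8+45-3, 17+31-3, …, 34+4-3, 48+0) = 50
One optimal plan: pieces 7 + 2 (1 cut) → $53 − $3 = $50.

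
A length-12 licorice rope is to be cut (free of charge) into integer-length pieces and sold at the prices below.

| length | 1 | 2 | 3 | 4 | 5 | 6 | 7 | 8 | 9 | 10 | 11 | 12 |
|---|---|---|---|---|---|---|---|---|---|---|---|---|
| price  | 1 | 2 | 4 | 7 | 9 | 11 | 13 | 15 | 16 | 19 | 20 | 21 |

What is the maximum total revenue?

Build best[k] bottom-up: best[k] = max over allowed piece i of (p[i] + best[k−i]).
best[1] = 1
best[2] = max(1+1, 2+0) = 2
best[3] = max(1+2, 2+1, 4+0) = 4
best[4] = max(1+4, 2+2, 4+1, 7+0) = 7
best[5] = max(1+7, 2+4, 4+2, 7+1, 9+0) = 9
best[6] = max(1+9, 2+7, 4+4, 7+2, 9+1, 11+0) = 11
best[7] = max(1+11, 2+9, 4+7, …, 11+1, 13+0) = 13
best[8] = max(1+13, 2+11, 4+9, …, 13+1, 15+0) = 15
best[9] = max(1+15, 2+13, 4+11, …, 15+1, 16+0) = 16
best[10] = max(1+16, 2+15, 4+13, …, 16+1, 19+0) = 19
best[11] = max(1+19, 2+16, 4+15, …, 19+1, 20+0) = 20
best[12] = max(1+20, 2+19, 4+16, …, 20+1, 21+0) = 22
One optimal cutting: 8 + 4 → ¢15 + ¢7 = ¢22.

22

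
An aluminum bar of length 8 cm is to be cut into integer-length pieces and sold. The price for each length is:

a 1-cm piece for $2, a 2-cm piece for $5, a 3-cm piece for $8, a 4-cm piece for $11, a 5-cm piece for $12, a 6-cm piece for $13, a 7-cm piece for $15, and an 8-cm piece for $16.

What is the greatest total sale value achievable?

22

Build best[k] bottom-up: best[k] = max over allowed piece i of (p[i] + best[k−i]).
best[1] = 2
best[2] = 5
best[3] = 8
best[4] = 11
best[5] = 13  (first piece 1, then best[4]=11)
best[6] = 16  (first piece 2, then best[4]=11)
best[7] = 19  (first piece 3, then best[4]=11)
best[8] = 22  (first piece 4, then best[4]=11)
One optimal cutting: 4 + 4 → $11 + $11 = $22.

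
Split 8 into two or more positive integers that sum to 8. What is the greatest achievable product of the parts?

Let prod[k] be the best product for length k (with at least one cut). For each first piece i, the rest contributes max(k−i, prod[k−i]).
prod[2] = 1×max(1,0) = 1×1 = 1
prod[3] = max(1×2, 2×1) = 2
prod[4] = max(1×3, 2×2, 3×1) = 4
prod[5] = max(1×4, 2×3, 3×2, 4×1) = 6
prod[6] = max(1×6, 2×4, 3×3, 4×2, 5×1) = 9
prod[7] = max(1×9, 2×6, 3×4, 4×3, 5×2, 6×1) = 12
prod[8] = max(1×12, 2×9, 3×6, …, 6×2, 7×1) = 18
One optimal split: 3 + 3 + 2; product 3×3×2 = 18.

18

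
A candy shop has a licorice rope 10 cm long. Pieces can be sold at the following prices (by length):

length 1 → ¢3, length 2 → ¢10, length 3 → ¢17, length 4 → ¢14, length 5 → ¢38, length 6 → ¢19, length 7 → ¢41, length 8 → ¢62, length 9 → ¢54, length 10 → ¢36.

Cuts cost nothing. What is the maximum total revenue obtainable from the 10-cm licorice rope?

Let v[k] be the best obtainable value from length k. For each k, try every first piece i and keep the best of price[i] + v[k−i].
v[1] = 3
v[2] = max(3+3, 10+0) = 10
v[3] = max(3+10, 10+3, 17+0) = 17
v[4] = max(3+17, 10+10, 17+3, 14+0) = 20
v[5] = max(3+20, 10+17, 17+10, 14+3, 38+0) = 38
v[6] = max(3+38, 10+20, 17+17, 14+10, 38+3, 19+0) = 41
v[7] = max(3+41, 10+38, 17+20, …, 19+3, 41+0) = 48
v[8] = max(3+48, 10+41, 17+38, …, 41+3, 62+0) = 62
v[9] = max(3+62, 10+48, 17+41, …, 62+3, 54+0) = 65
v[10] = max(3+65, 10+62, 17+48, …, 54+3, 36+0) = 76
One optimal cutting: 5 + 5 → ¢38 + ¢38 = ¢76.

76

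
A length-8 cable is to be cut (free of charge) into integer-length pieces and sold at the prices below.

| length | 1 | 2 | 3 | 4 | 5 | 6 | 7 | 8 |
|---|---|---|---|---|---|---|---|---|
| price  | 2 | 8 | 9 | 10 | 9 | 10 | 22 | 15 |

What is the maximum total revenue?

Consider every possible first cut. R[k] is the best of p[i]+R[k−i] over all sellable i≤k.
R[1] = 2
R[2] = max(2+2, 8+0) = 8
R[3] = max(2+8, 8+2, 9+0) = 10
R[4] = max(2+10, 8+8, 9+2, 10+0) = 16
R[5] = max(2+16, 8+10, 9+8, 10+2, 9+0) = 18
R[6] = max(2+18, 8+16, 9+10, 10+8, 9+2, 10+0) = 24
R[7] = max(2+24, 8+18, 9+16, …, 10+2, 22+0) = 26
R[8] = max(2+26, 8+24, 9+18, …, 22+2, 15+0) = 32
One optimal cutting: 2 + 2 + 2 + 2 → 8 + 8 + 8 + 8 = 32.

32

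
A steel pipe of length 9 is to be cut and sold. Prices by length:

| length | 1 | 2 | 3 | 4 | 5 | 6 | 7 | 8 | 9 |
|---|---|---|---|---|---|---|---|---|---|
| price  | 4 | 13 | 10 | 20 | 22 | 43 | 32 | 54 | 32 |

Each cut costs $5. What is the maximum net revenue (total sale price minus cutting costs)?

53

Consider every possible first cut. net[k] is the best of p[i]+net[k−i] over all sellable i≤k, charging 5 whenever i<k.
net[1] = 4
net[2] = 13
net[3] = 12  (first piece 1, then net[2]=13)
net[4] = 21  (first piece 2, then net[2]=13)
net[5] = 22
net[6] = 43
net[7] = 42  (first piece 1, then net[6]=43)
net[8] = 54
net[9] = 53  (first piece 1, then net[8]=54)
One optimal plan: pieces 8 + 1 (1 cut) → $58 − $5 = $53.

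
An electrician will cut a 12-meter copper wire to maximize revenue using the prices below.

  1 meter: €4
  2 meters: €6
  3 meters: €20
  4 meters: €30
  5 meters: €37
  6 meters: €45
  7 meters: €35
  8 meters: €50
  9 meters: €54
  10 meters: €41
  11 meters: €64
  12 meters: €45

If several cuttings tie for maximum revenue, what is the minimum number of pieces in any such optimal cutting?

Consider every possible first cut. r[k] is the best of p[i]+r[k−i] over all sellable i≤k.
r[1] = 4
r[2] = max(4+4, 6+0) = 8
r[3] = max(4+8, 6+4, 20+0) = 20
r[4] = max(4+20, 6+8, 20+4, 30+0) = 30
r[5] = max(4+30, 6+20, 20+8, 30+4, 37+0) = 37
r[6] = max(4+37, 6+30, 20+20, 30+8, 37+4, 45+0) = 45
r[7] = max(4+45, 6+37, 20+30, …, 45+4, 35+0) = 50
r[8] = max(4+50, 6+45, 20+37, …, 35+4, 50+0) = 60
r[9] = max(4+60, 6+50, 20+45, …, 50+4, 54+0) = 67
r[10] = max(4+67, 6+60, 20+50, …, 54+4, 41+0) = 75
r[11] = max(4+75, 6+67, 20+60, …, 41+4, 64+0) = 82
r[12] = max(4+82, 6+75, 20+67, …, 64+4, 45+0) = 90
Maximum revenue is €90.
Now minimize piece count subject to staying optimal: for each k, pieces[k] = 1 + min over i with p[i]+r[k−i]=r[k] of pieces[k−i].
pieces[9] = 2
pieces[10] = 2
pieces[11] = 2
pieces[12] = 2

2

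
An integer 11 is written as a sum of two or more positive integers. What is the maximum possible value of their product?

Fill prod[k] for k=2..11: at each k try every first piece i and multiply by the better of (k−i) uncut or prod[k−i].
Small cases: prod[2]=1, prod[3]=2, prod[4]=4, prod[5]=6.
prod[6] = max(1×6, 2×4, 3×3, 4×2, 5×1) = 9
prod[7] = max(1×9, 2×6, 3×4, 4×3, 5×2, 6×1) = 12
prod[8] = max(1×12, 2×9, 3×6, …, 6×2, 7×1) = 18
prod[9] = max(1×18, 2×12, 3×9, …, 7×2, 8×1) = 27
prod[10] = max(1×27, 2×18, 3×12, …, 8×2, 9×1) = 36
prod[11] = max(1×36, 2×27, 3×18, …, 9×2, 10×1) = 54
One optimal split: 3 + 3 + 3 + 2; product 3×3×3×2 = 54.

54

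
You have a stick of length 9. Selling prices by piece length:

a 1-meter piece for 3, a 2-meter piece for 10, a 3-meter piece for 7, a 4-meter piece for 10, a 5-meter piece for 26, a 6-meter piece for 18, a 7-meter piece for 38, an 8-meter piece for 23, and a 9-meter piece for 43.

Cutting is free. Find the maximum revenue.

48

Build best[k] bottom-up: best[k] = max over allowed piece i of (p[i] + best[k−i]).
best[1] = 3
best[2] = max(3+3, 10+0) = 10
best[3] = max(3+10, 10+3, 7+0) = 13
best[4] = max(3+13, 10+10, 7+3, 10+0) = 20
best[5] = max(3+20, 10+13, 7+10, 10+3, 26+0) = 26
best[6] = max(3+26, 10+20, 7+13, 10+10, 26+3, 18+0) = 30
best[7] = max(3+30, 10+26, 7+20, …, 18+3, 38+0) = 38
best[8] = max(3+38, 10+30, 7+26, …, 38+3, 23+0) = 41
best[9] = max(3+41, 10+38, 7+30, …, 23+3, 43+0) = 48
One optimal cutting: 7 + 2 → 38 + 10 = 48.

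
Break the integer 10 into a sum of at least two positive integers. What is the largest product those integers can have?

36

Fill g[k] for k=2..10: at each k try every first piece i and multiply by the better of (k−i) uncut or g[k−i].
Small cases: g[2]=1, g[3]=2.
g[4] = 2×max(2,1) = 2×2 = 4
g[5] = 2×max(3,2) = 2×3 = 6
g[6] = 3×max(3,2) = 3×3 = 9
g[7] = 2×max(5,6) = 2×6 = 12
g[8] = 2×max(6,9) = 2×9 = 18
g[9] = 3×max(6,9) = 3×9 = 27
g[10] = 2×max(8,18) = 2×18 = 36
One optimal split: 3 + 3 + 2 + 2; product 3×3×2×2 = 36.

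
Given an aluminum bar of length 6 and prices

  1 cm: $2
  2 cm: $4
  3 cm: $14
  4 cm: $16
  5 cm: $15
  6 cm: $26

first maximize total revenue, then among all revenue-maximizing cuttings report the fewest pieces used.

2

Consider every possible first cut. r[k] is the best of p[i]+r[k−i] over all sellable i≤k.
r[1] = 2
r[2] = max(2+2, 4+0) = 4
r[3] = max(2+4, 4+2, 14+0) = 14
r[4] = max(2+14, 4+4, 14+2, 16+0) = 16
r[5] = max(2+16, 4+14, 14+4, 16+2, 15+0) = 18
r[6] = max(2+18, 4+16, 14+14, 16+4, 15+2, 26+0) = 28
Maximum revenue is $28.
Now minimize piece count subject to staying optimal: for each k, pieces[k] = 1 + min over i with p[i]+r[k−i]=r[k] of pieces[k−i].
pieces[3] = 1
pieces[4] = 1
pieces[5] = 2
pieces[6] = 2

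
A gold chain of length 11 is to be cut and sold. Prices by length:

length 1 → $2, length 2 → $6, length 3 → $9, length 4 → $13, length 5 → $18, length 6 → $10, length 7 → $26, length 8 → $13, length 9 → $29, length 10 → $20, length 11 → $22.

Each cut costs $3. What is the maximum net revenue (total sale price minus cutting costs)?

36

Build v[k] bottom-up: v[k] = max over allowed piece i of (p[i] + v[k−i]) − 3 per cut.
v[1] = 2
v[2] = 6
v[3] = 9
v[4] = 13
v[5] = 18
v[6] = 17  (first piece 1, then v[5]=18)
v[7] = 26
v[8] = 25  (first piece 1, then v[7]=26)
v[9] = 29  (first piece 2, then v[7]=26)
v[10] = 33  (first piece 5, then v[5]=18)
v[11] = 36  (first piece 4, then v[7]=26)
One optimal plan: pieces 7 + 4 (1 cut) → $39 − $3 = $36.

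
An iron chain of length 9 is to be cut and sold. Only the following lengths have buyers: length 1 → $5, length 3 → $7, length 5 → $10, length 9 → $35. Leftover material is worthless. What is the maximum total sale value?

Build f[k] bottom-up: f[k] = max over allowed piece i of (p[i] + f[k−i]).
f[1] = 5
f[2] = 10  (first piece 1, then f[1]=5)
f[3] = max(5+10, 7+0) = 15
f[4] = max(5+15, 7+5) = 20
f[5] = max(5+20, 7+10, 10+0) = 25
f[6] = max(5+25, 7+15, 10+5) = 30
f[7] = max(5+30, 7+20, 10+10) = 35
f[8] = max(5+35, 7+25, 10+15) = 40
f[9] = max(5+40, 7+30, 10+20, 35+0) = 45
One optimal cutting: 1 + 1 + 1 + 1 + 1 + 1 + 1 + 1 + 1 → $45.

45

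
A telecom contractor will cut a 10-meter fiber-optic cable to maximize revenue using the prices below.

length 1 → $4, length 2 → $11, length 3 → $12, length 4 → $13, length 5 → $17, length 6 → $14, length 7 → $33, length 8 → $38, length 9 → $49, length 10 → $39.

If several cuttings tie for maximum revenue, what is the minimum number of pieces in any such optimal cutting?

Consider every possible first cut. r[k] is the best of p[i]+r[k−i] over all sellable i≤k.
r[1] = 4
r[2] = max(4+4, 11+0) = 11
r[3] = max(4+11, 11+4, 12+0) = 15
r[4] = max(4+15, 11+11, 12+4, 13+0) = 22
r[5] = max(4+22, 11+15, 12+11, 13+4, 17+0) = 26
r[6] = max(4+26, 11+22, 12+15, 13+11, 17+4, 14+0) = 33
r[7] = max(4+33, 11+26, 12+22, …, 14+4, 33+0) = 37
r[8] = max(4+37, 11+33, 12+26, …, 33+4, 38+0) = 44
r[9] = max(4+44, 11+37, 12+33, …, 38+4, 49+0) = 49
r[10] = max(4+49, 11+44, 12+37, …, 49+4, 39+0) = 55
Maximum revenue is $55.
Now minimize piece count subject to staying optimal: for each k, pieces[k] = 1 + min over i with p[i]+r[k−i]=r[k] of pieces[k−i].
pieces[7] = 4
pieces[8] = 4
pieces[9] = 1
pieces[10] = 5

5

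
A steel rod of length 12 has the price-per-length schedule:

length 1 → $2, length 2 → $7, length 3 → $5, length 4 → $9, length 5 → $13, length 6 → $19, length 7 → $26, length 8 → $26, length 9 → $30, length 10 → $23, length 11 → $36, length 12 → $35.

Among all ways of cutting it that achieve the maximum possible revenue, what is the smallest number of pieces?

4

Consider every possible first cut. r[k] is the best of p[i]+r[k−i] over all sellable i≤k.
r[1] = 2
r[2] = max(2+2, 7+0) = 7
r[3] = max(2+7, 7+2, 5+0) = 9
r[4] = max(2+9, 7+7, 5+2, 9+0) = 14
r[5] = max(2+14, 7+9, 5+7, 9+2, 13+0) = 16
r[6] = max(2+16, 7+14, 5+9, 9+7, 13+2, 19+0) = 21
r[7] = max(2+21, 7+16, 5+14, …, 19+2, 26+0) = 26
r[8] = max(2+26, 7+21, 5+16, …, 26+2, 26+0) = 28
r[9] = max(2+28, 7+26, 5+21, …, 26+2, 30+0) = 33
r[10] = max(2+33, 7+28, 5+26, …, 30+2, 23+0) = 35
r[11] = max(2+35, 7+33, 5+28, …, 23+2, 36+0) = 40
r[12] = max(2+40, 7+35, 5+33, …, 36+2, 35+0) = 42
Maximum revenue is $42.
Now minimize piece count subject to staying optimal: for each k, pieces[k] = 1 + min over i with p[i]+r[k−i]=r[k] of pieces[k−i].
pieces[9] = 2
pieces[10] = 3
pieces[11] = 3
pieces[12] = 4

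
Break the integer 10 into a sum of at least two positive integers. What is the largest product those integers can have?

Define m[k] = max over 1≤i<k of i · max(k−i, m[k−i]); the inner max lets the remainder stay uncut if that's better.
Small cases: m[2]=1, m[3]=2.
m[4] = max(1·3, 2·2, 3·1) = 4
m[5] = max(1·4, 2·3, 3·2, 4·1) = 6
m[6] = max(1·6, 2·4, 3·3, 4·2, 5·1) = 9
m[7] = max(1·9, 2·6, 3·4, 4·3, 5·2, 6·1) = 12
m[8] = max(1·12, 2·9, 3·6, …, 6·2, 7·1) = 18
m[9] = max(1·18, 2·12, 3·9, …, 7·2, 8·1) = 27
m[10] = max(1·27, 2·18, 3·12, …, 8·2, 9·1) = 36
One optimal split: 3 + 3 + 2 + 2; product 3·3·2·2 = 36.

36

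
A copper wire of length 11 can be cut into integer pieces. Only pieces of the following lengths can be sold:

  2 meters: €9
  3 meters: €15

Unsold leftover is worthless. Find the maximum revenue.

54

Build best[k] bottom-up: best[k] = max over allowed piece i of (p[i] + best[k−i]).
best[1] = 0
best[2] = 9
best[3] = max(9+0, 15+0) = 15
best[4] = max(9+9, 15+0) = 18
best[5] = max(9+15, 15+9) = 24
best[6] = max(9+18, 15+15) = 30
best[7] = max(9+24, 15+18) = 33
best[8] = max(9+30, 15+24) = 39
best[9] = max(9+33, 15+30) = 45
best[10] = max(9+39, 15+33) = 48
best[11] = max(9+45, 15+39) = 54
One optimal cutting: 3 + 3 + 3 + 2 → €54.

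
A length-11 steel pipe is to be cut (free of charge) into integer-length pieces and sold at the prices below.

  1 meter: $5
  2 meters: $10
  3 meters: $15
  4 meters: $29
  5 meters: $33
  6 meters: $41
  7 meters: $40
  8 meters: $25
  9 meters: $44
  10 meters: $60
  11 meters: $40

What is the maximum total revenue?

75

Let R[k] be the best obtainable value from length k. For each k, try every first piece i and keep the best of price[i] + R[k−i].
R[1] = 5
R[2] = 10  (first piece 1, then R[1]=5)
R[3] = 15  (first piece 1, then R[2]=10)
R[4] = 29
R[5] = 34  (first piece 1, then R[4]=29)
R[6] = 41
R[7] = 46  (first piece 1, then R[6]=41)
R[8] = 58  (first piece 4, then R[4]=29)
R[9] = 63  (first piece 1, then R[8]=58)
R[10] = 70  (first piece 4, then R[6]=41)
R[11] = 75  (first piece 1, then R[10]=70)
One optimal cutting: 6 + 4 + 1 → $41 + $29 + $5 = $75.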